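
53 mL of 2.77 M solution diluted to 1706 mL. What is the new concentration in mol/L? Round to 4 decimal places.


Dilution: M1*V1 = M2*V2, solve for M2.
M2 = M1*V1 / V2
M2 = 2.77 * 53 / 1706
M2 = 146.81 / 1706
M2 = 0.0860551 mol/L, rounded to 4 dp:

0.0861 mol/L


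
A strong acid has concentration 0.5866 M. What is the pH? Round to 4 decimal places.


A strong acid dissociates completely, so [H+] equals the given concentration.
pH = -log10([H+]) = -log10(0.5866)
pH = 0.23165794, rounded to 4 dp:

0.2317


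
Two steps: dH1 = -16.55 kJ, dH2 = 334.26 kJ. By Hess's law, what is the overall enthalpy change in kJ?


Hess's law: enthalpy is a state function, so add the step enthalpies.
dH_total = dH1 + dH2 = -16.55 + (334.26)
dH_total = 317.71 kJ:

317.71 kJ


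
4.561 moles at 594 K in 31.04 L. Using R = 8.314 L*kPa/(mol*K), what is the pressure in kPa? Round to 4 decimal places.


PV = nRT, solve for P = nRT / V.
nRT = 4.561 * 8.314 * 594 = 22524.5715
P = 22524.5715 / 31.04
P = 725.66274162 kPa, rounded to 4 dp:

725.6627 kPa


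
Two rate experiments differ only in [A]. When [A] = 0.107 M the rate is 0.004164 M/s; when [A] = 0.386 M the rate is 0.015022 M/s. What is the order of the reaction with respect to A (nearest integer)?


Rate is proportional to [A]^n, so rate2/rate1 = ([A]2/[A]1)^n. Take logs to solve for n.
rate2/rate1 = 0.015022 / 0.004164 = 3.6076
[A]2/[A]1 = 0.386 / 0.107 = 3.6075
n = ln(3.6076) / ln(3.6075) = 1.0
Nearest integer order:

1


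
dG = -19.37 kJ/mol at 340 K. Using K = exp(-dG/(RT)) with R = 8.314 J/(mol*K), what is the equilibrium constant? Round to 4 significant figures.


dG is in kJ/mol; multiply by 1000 to match R in J/(mol*K).
RT = 8.314 * 340 = 2826.76 J/mol
exponent = -dG*1000 / (RT) = -(-19.37*1000) / 2826.76 = 6.85236808
K = exp(6.85236808)
K = 946.11874, rounded to 4 significant figures:

946.1


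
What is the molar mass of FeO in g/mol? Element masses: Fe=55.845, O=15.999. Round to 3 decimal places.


M = sum(count * atomic_mass) over atoms.
M = 1*55.845 + 1*15.999
M = 55.845 + 15.999
M = 71.844 g/mol, rounded to 3 dp:

71.844 g/mol


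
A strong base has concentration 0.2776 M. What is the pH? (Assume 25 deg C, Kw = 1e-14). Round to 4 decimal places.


A strong base dissociates completely, so [OH-] equals the given concentration.
pOH = -log10([OH-]) = -log10(0.2776) = 0.556581
pH = 14 - pOH = 14 - 0.556581
pH = 13.443419, rounded to 4 dp:

13.4434


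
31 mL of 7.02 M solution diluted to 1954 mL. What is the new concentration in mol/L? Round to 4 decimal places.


Dilution: M1*V1 = M2*V2, solve for M2.
M2 = M1*V1 / V2
M2 = 7.02 * 31 / 1954
M2 = 217.62 / 1954
M2 = 0.11137155 mol/L, rounded to 4 dp:

0.1114 mol/L


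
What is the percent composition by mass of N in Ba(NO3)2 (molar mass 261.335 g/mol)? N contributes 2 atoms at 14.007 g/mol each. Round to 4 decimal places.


pct = 100 * (n_elem * M_elem) / M_total
mass_contribution = 2 * 14.007 = 28.014 g/mol
pct = 100 * 28.014 / 261.335
pct = 10.71957449 %, rounded to 4 dp:

10.7196 %


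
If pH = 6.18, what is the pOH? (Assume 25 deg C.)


At 25 deg C, pH + pOH = 14.
pOH = 14 - pH = 14 - 6.18
pOH = 7.82:

7.82


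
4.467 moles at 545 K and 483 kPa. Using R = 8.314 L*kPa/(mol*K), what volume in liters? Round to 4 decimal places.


PV = nRT, solve for V = nRT / P.
nRT = 4.467 * 8.314 * 545 = 20240.5577
V = 20240.5577 / 483
V = 41.90591656 L, rounded to 4 dp:

41.9059 L


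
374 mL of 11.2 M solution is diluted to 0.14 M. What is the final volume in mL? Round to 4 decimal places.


Dilution: M1*V1 = M2*V2, solve for V2.
V2 = M1*V1 / M2
V2 = 11.2 * 374 / 0.14
V2 = 4188.8 / 0.14
V2 = 29920.0 mL, rounded to 4 dp:

29920.0000 mL


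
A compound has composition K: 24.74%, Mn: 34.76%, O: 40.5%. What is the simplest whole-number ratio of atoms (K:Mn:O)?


Assume 100 g of compound, divide each mass% by atomic mass to get moles, then normalize by the smallest to get a raw atom ratio.
Moles per 100 g: K: 24.74/39.098 = 0.6328, Mn: 34.76/54.938 = 0.6327, O: 40.5/15.999 = 2.5314
Raw ratio (divide by min = 0.6327): K: 1.0, Mn: 1.0, O: 4.001
Multiply by 1 to clear fractions: K: 1.0 ~= 1, Mn: 1.0 ~= 1, O: 4.001 ~= 4
Reduce by GCD to get the simplest whole-number ratio:

1:1:4


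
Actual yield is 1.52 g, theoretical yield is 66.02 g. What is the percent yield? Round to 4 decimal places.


% yield = 100 * actual / theoretical
% yield = 100 * 1.52 / 66.02
% yield = 2.30233263 %, rounded to 4 dp:

2.3023 %


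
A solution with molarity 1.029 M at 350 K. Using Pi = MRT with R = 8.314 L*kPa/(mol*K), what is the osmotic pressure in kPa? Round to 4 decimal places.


Osmotic pressure (van't Hoff): Pi = M*R*T.
RT = 8.314 * 350 = 2909.9
Pi = 1.029 * 2909.9
Pi = 2994.2871 kPa, rounded to 4 dp:

2994.2871 kPa


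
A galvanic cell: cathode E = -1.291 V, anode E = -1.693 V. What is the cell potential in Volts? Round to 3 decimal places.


Standard cell potential: E_cell = E_cathode - E_anode.
E_cell = -1.291 - (-1.693)
E_cell = 0.402 V, rounded to 3 dp:

0.402 V


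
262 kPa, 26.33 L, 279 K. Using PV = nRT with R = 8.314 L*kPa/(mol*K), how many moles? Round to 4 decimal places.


PV = nRT, solve for n = PV / (RT).
PV = 262 * 26.33 = 6898.46
RT = 8.314 * 279 = 2319.606
n = 6898.46 / 2319.606
n = 2.9739792 mol, rounded to 4 dp:

2.9740 mol


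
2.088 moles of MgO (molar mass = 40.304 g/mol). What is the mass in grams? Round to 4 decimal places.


mass = n * M
mass = 2.088 * 40.304
mass = 84.154752 g, rounded to 4 dp:

84.1548 g


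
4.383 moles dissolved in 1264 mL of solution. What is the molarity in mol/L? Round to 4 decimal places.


Convert volume to liters: V_L = V_mL / 1000.
V_L = 1264 / 1000 = 1.264 L
M = n / V_L = 4.383 / 1.264
M = 3.46756329 mol/L, rounded to 4 dp:

3.4676 mol/L


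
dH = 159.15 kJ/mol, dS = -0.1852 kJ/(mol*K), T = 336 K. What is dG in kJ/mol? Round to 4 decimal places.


Gibbs: dG = dH - T*dS (consistent units, dS already in kJ/(mol*K)).
T*dS = 336 * -0.1852 = -62.2272
dG = 159.15 - (-62.2272)
dG = 221.3772 kJ/mol, rounded to 4 dp:

221.3772 kJ/mol


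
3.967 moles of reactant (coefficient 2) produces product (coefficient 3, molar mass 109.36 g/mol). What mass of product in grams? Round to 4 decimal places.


Use the coefficient ratio to convert reactant moles to product moles, then multiply by the product's molar mass.
moles_P = moles_R * (coeff_P / coeff_R) = 3.967 * (3/2) = 5.9505
mass_P = moles_P * M_P = 5.9505 * 109.36
mass_P = 650.74668 g, rounded to 4 dp:

650.7467 g


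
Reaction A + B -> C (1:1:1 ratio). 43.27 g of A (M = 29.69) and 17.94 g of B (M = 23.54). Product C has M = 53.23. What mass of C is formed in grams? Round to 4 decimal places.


Find moles of each reactant; the smaller value is the limiting reagent in a 1:1:1 reaction, so moles_C equals moles of the limiter.
n_A = mass_A / M_A = 43.27 / 29.69 = 1.457393 mol
n_B = mass_B / M_B = 17.94 / 23.54 = 0.762107 mol
Limiting reagent: B (smaller), n_limiting = 0.762107 mol
mass_C = n_limiting * M_C = 0.762107 * 53.23
mass_C = 40.56695561 g, rounded to 4 dp:

40.5670 g


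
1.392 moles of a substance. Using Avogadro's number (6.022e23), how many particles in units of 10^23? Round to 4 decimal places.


N = n * NA, then divide by 1e23 for the requested units.
N / 1e23 = n * 6.022
N / 1e23 = 1.392 * 6.022
N / 1e23 = 8.382624, rounded to 4 dp:

8.3826


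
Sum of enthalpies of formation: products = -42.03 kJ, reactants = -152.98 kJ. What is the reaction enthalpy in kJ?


dH_rxn = sum(dH_f products) - sum(dH_f reactants)
dH_rxn = -42.03 - (-152.98)
dH_rxn = 110.95 kJ:

110.95 kJ


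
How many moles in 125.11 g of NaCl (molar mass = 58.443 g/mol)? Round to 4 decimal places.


n = mass / M
n = 125.11 / 58.443
n = 2.14071831 mol, rounded to 4 dp:

2.1407 mol


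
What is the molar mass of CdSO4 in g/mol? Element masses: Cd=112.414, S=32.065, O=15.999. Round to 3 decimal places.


M = sum(count * atomic_mass) over atoms.
M = 1*112.414 + 1*32.065 + 4*15.999
M = 112.414 + 32.065 + 63.996
M = 208.475 g/mol, rounded to 3 dp:

208.475 g/mol


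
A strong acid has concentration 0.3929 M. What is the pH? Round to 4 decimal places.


A strong acid dissociates completely, so [H+] equals the given concentration.
pH = -log10([H+]) = -log10(0.3929)
pH = 0.40571797, rounded to 4 dp:

0.4057


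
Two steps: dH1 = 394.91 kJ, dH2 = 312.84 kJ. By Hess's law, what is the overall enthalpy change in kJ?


Hess's law: enthalpy is a state function, so add the step enthalpies.
dH_total = dH1 + dH2 = 394.91 + (312.84)
dH_total = 707.75 kJ:

707.75 kJ


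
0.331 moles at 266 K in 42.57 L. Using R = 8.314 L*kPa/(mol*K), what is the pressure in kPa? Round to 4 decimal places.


PV = nRT, solve for P = nRT / V.
nRT = 0.331 * 8.314 * 266 = 732.0144
P = 732.0144 / 42.57
P = 17.19554616 kPa, rounded to 4 dp:

17.1955 kPa


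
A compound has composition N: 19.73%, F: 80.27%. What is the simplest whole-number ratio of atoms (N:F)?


Assume 100 g of compound, divide each mass% by atomic mass to get moles, then normalize by the smallest to get a raw atom ratio.
Moles per 100 g: N: 19.73/14.007 = 1.4086, F: 80.27/18.998 = 4.2252
Raw ratio (divide by min = 1.4086): N: 1.0, F: 3.0
Multiply by 1 to clear fractions: N: 1.0 ~= 1, F: 3.0 ~= 3
Reduce by GCD to get the simplest whole-number ratio:

1:3


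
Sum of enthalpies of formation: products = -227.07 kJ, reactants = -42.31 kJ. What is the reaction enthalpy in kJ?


dH_rxn = sum(dH_f products) - sum(dH_f reactants)
dH_rxn = -227.07 - (-42.31)
dH_rxn = -184.76 kJ:

-184.76 kJ


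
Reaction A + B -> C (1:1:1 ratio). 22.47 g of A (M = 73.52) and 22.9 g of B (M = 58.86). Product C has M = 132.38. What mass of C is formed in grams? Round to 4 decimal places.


Find moles of each reactant; the smaller value is the limiting reagent in a 1:1:1 reaction, so moles_C equals moles of the limiter.
n_A = mass_A / M_A = 22.47 / 73.52 = 0.305631 mol
n_B = mass_B / M_B = 22.9 / 58.86 = 0.389059 mol
Limiting reagent: A (smaller), n_limiting = 0.305631 mol
mass_C = n_limiting * M_C = 0.305631 * 132.38
mass_C = 40.45943178 g, rounded to 4 dp:

40.4594 g


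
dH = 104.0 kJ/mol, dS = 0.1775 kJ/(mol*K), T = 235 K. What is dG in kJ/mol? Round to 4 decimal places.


Gibbs: dG = dH - T*dS (consistent units, dS already in kJ/(mol*K)).
T*dS = 235 * 0.1775 = 41.7125
dG = 104.0 - (41.7125)
dG = 62.2875 kJ/mol, rounded to 4 dp:

62.2875 kJ/mol


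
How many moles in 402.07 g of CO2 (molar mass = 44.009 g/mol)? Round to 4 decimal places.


n = mass / M
n = 402.07 / 44.009
n = 9.1360858 mol, rounded to 4 dp:

9.1361 mol


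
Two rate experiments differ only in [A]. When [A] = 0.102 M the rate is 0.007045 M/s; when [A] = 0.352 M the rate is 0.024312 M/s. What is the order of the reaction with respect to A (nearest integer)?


Rate is proportional to [A]^n, so rate2/rate1 = ([A]2/[A]1)^n. Take logs to solve for n.
rate2/rate1 = 0.024312 / 0.007045 = 3.451
[A]2/[A]1 = 0.352 / 0.102 = 3.451
n = ln(3.451) / ln(3.451) = 1.0
Nearest integer order:

1


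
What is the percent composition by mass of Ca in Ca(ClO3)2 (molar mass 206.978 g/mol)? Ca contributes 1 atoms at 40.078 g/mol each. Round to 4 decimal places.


pct = 100 * (n_elem * M_elem) / M_total
mass_contribution = 1 * 40.078 = 40.078 g/mol
pct = 100 * 40.078 / 206.978
pct = 19.3634106 %, rounded to 4 dp:

19.3634 %


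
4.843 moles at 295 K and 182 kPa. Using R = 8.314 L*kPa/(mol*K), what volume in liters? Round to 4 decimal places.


PV = nRT, solve for V = nRT / P.
nRT = 4.843 * 8.314 * 295 = 11878.0871
V = 11878.0871 / 182
V = 65.26421484 L, rounded to 4 dp:

65.2642 L


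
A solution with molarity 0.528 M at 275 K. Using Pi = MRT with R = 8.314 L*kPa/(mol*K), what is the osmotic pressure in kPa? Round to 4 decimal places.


Osmotic pressure (van't Hoff): Pi = M*R*T.
RT = 8.314 * 275 = 2286.35
Pi = 0.528 * 2286.35
Pi = 1207.1928 kPa, rounded to 4 dp:

1207.1928 kPa


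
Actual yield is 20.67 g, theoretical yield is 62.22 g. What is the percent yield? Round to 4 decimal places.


% yield = 100 * actual / theoretical
% yield = 100 * 20.67 / 62.22
% yield = 33.22082932 %, rounded to 4 dp:

33.2208 %


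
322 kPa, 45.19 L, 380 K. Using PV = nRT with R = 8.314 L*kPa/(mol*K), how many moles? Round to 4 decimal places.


PV = nRT, solve for n = PV / (RT).
PV = 322 * 45.19 = 14551.18
RT = 8.314 * 380 = 3159.32
n = 14551.18 / 3159.32
n = 4.60579492 mol, rounded to 4 dp:

4.6058 mol


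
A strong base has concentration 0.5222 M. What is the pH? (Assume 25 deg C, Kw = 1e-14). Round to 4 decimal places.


A strong base dissociates completely, so [OH-] equals the given concentration.
pOH = -log10([OH-]) = -log10(0.5222) = 0.282163
pH = 14 - pOH = 14 - 0.282163
pH = 13.717837, rounded to 4 dp:

13.7178


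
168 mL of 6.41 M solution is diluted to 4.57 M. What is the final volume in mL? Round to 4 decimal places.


Dilution: M1*V1 = M2*V2, solve for V2.
V2 = M1*V1 / M2
V2 = 6.41 * 168 / 4.57
V2 = 1076.88 / 4.57
V2 = 235.64113786 mL, rounded to 4 dp:

235.6411 mL


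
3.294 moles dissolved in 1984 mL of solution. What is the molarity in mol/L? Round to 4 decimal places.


Convert volume to liters: V_L = V_mL / 1000.
V_L = 1984 / 1000 = 1.984 L
M = n / V_L = 3.294 / 1.984
M = 1.66028226 mol/L, rounded to 4 dp:

1.6603 mol/L


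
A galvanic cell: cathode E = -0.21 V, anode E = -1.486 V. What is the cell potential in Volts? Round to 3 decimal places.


Standard cell potential: E_cell = E_cathode - E_anode.
E_cell = -0.21 - (-1.486)
E_cell = 1.276 V, rounded to 3 dp:

1.276 V


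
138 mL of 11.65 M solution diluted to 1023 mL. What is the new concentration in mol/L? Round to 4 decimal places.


Dilution: M1*V1 = M2*V2, solve for M2.
M2 = M1*V1 / V2
M2 = 11.65 * 138 / 1023
M2 = 1607.7 / 1023
M2 = 1.57155425 mol/L, rounded to 4 dp:

1.5716 mol/L


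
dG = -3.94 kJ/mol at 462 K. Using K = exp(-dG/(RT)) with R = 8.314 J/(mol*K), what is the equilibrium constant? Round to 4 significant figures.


dG is in kJ/mol; multiply by 1000 to match R in J/(mol*K).
RT = 8.314 * 462 = 3841.068 J/mol
exponent = -dG*1000 / (RT) = -(-3.94*1000) / 3841.068 = 1.02575638
K = exp(1.02575638)
K = 2.7892044, rounded to 4 significant figures:

2.789


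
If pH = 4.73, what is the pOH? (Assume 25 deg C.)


At 25 deg C, pH + pOH = 14.
pOH = 14 - pH = 14 - 4.73
pOH = 9.27:

9.27


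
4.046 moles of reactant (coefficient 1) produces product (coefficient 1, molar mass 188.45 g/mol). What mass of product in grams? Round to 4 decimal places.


Use the coefficient ratio to convert reactant moles to product moles, then multiply by the product's molar mass.
moles_P = moles_R * (coeff_P / coeff_R) = 4.046 * (1/1) = 4.046
mass_P = moles_P * M_P = 4.046 * 188.45
mass_P = 762.4687 g, rounded to 4 dp:

762.4687 g


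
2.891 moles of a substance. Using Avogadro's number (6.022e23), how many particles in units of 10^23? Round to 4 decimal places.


N = n * NA, then divide by 1e23 for the requested units.
N / 1e23 = n * 6.022
N / 1e23 = 2.891 * 6.022
N / 1e23 = 17.409602, rounded to 4 dp:

17.4096


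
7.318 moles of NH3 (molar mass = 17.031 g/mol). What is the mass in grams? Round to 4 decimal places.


mass = n * M
mass = 7.318 * 17.031
mass = 124.632858 g, rounded to 4 dp:

124.6329 g


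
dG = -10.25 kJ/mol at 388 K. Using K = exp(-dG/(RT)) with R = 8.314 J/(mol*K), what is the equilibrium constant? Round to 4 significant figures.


dG is in kJ/mol; multiply by 1000 to match R in J/(mol*K).
RT = 8.314 * 388 = 3225.832 J/mol
exponent = -dG*1000 / (RT) = -(-10.25*1000) / 3225.832 = 3.17747483
K = exp(3.17747483)
K = 23.986108, rounded to 4 significant figures:

23.99


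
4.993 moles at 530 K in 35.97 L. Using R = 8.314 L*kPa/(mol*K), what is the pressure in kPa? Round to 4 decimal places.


PV = nRT, solve for P = nRT / V.
nRT = 4.993 * 8.314 * 530 = 22001.2551
P = 22001.2551 / 35.97
P = 611.65568807 kPa, rounded to 4 dp:

611.6557 kPa


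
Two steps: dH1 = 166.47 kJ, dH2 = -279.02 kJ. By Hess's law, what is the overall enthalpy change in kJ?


Hess's law: enthalpy is a state function, so add the step enthalpies.
dH_total = dH1 + dH2 = 166.47 + (-279.02)
dH_total = -112.55 kJ:

-112.55 kJ


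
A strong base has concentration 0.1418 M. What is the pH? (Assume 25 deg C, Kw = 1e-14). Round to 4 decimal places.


A strong base dissociates completely, so [OH-] equals the given concentration.
pOH = -log10([OH-]) = -log10(0.1418) = 0.848324
pH = 14 - pOH = 14 - 0.848324
pH = 13.151676, rounded to 4 dp:

13.1517


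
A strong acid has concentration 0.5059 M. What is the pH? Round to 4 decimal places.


A strong acid dissociates completely, so [H+] equals the given concentration.
pH = -log10([H+]) = -log10(0.5059)
pH = 0.29593532, rounded to 4 dp:

0.2959


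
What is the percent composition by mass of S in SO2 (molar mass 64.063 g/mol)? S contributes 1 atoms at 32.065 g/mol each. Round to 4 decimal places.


pct = 100 * (n_elem * M_elem) / M_total
mass_contribution = 1 * 32.065 = 32.065 g/mol
pct = 100 * 32.065 / 64.063
pct = 50.05229227 %, rounded to 4 dp:

50.0523 %


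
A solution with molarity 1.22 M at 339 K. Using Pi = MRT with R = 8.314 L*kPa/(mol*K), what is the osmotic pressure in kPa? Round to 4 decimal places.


Osmotic pressure (van't Hoff): Pi = M*R*T.
RT = 8.314 * 339 = 2818.446
Pi = 1.22 * 2818.446
Pi = 3438.50412 kPa, rounded to 4 dp:

3438.5041 kPa


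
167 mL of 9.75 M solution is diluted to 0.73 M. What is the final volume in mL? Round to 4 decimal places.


Dilution: M1*V1 = M2*V2, solve for V2.
V2 = M1*V1 / M2
V2 = 9.75 * 167 / 0.73
V2 = 1628.25 / 0.73
V2 = 2230.47945205 mL, rounded to 4 dp:

2230.4795 mL


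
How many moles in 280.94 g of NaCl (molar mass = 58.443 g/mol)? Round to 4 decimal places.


n = mass / M
n = 280.94 / 58.443
n = 4.80707698 mol, rounded to 4 dp:

4.8071 mol


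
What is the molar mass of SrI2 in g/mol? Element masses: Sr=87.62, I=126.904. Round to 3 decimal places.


M = sum(count * atomic_mass) over atoms.
M = 1*87.62 + 2*126.904
M = 87.62 + 253.808
M = 341.428 g/mol, rounded to 3 dp:

341.428 g/mol


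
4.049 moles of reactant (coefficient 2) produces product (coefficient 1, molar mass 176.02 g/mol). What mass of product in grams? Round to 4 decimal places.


Use the coefficient ratio to convert reactant moles to product moles, then multiply by the product's molar mass.
moles_P = moles_R * (coeff_P / coeff_R) = 4.049 * (1/2) = 2.0245
mass_P = moles_P * M_P = 2.0245 * 176.02
mass_P = 356.35249 g, rounded to 4 dp:

356.3525 g


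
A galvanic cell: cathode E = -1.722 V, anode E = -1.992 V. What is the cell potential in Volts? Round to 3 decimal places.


Standard cell potential: E_cell = E_cathode - E_anode.
E_cell = -1.722 - (-1.992)
E_cell = 0.27 V, rounded to 3 dp:

0.270 V


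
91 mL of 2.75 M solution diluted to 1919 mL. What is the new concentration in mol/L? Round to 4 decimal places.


Dilution: M1*V1 = M2*V2, solve for M2.
M2 = M1*V1 / V2
M2 = 2.75 * 91 / 1919
M2 = 250.25 / 1919
M2 = 0.13040646 mol/L, rounded to 4 dp:

0.1304 mol/L


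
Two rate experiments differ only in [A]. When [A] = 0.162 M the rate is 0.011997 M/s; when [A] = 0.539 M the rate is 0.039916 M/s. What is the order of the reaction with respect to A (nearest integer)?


Rate is proportional to [A]^n, so rate2/rate1 = ([A]2/[A]1)^n. Take logs to solve for n.
rate2/rate1 = 0.039916 / 0.011997 = 3.3272
[A]2/[A]1 = 0.539 / 0.162 = 3.3272
n = ln(3.3272) / ln(3.3272) = 1.0
Nearest integer order:

1


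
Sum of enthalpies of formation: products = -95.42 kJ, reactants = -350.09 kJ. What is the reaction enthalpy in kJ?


dH_rxn = sum(dH_f products) - sum(dH_f reactants)
dH_rxn = -95.42 - (-350.09)
dH_rxn = 254.67 kJ:

254.67 kJ


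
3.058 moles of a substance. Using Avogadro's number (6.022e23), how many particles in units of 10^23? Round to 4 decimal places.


N = n * NA, then divide by 1e23 for the requested units.
N / 1e23 = n * 6.022
N / 1e23 = 3.058 * 6.022
N / 1e23 = 18.415276, rounded to 4 dp:

18.4153


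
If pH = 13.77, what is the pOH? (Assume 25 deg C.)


At 25 deg C, pH + pOH = 14.
pOH = 14 - pH = 14 - 13.77
pOH = 0.23:

0.23


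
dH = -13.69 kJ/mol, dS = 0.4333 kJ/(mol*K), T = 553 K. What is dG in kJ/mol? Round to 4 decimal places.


Gibbs: dG = dH - T*dS (consistent units, dS already in kJ/(mol*K)).
T*dS = 553 * 0.4333 = 239.6149
dG = -13.69 - (239.6149)
dG = -253.3049 kJ/mol, rounded to 4 dp:

-253.3049 kJ/mol


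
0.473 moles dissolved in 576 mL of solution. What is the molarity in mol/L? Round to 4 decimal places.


Convert volume to liters: V_L = V_mL / 1000.
V_L = 576 / 1000 = 0.576 L
M = n / V_L = 0.473 / 0.576
M = 0.82118056 mol/L, rounded to 4 dp:

0.8212 mol/L


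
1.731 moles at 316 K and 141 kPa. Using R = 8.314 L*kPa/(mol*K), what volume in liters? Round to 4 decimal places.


PV = nRT, solve for V = nRT / P.
nRT = 1.731 * 8.314 * 316 = 4547.7247
V = 4547.7247 / 141
V = 32.25336667 L, rounded to 4 dp:

32.2534 L


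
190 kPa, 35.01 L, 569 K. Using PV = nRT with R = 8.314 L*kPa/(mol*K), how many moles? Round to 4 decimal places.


PV = nRT, solve for n = PV / (RT).
PV = 190 * 35.01 = 6651.9
RT = 8.314 * 569 = 4730.666
n = 6651.9 / 4730.666
n = 1.40612337 mol, rounded to 4 dp:

1.4061 mol


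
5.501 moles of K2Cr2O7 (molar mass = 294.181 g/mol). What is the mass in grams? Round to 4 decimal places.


mass = n * M
mass = 5.501 * 294.181
mass = 1618.289681 g, rounded to 4 dp:

1618.2897 g


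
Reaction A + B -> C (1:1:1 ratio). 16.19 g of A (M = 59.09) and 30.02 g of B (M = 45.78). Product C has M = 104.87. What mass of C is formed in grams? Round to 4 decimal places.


Find moles of each reactant; the smaller value is the limiting reagent in a 1:1:1 reaction, so moles_C equals moles of the limiter.
n_A = mass_A / M_A = 16.19 / 59.09 = 0.273989 mol
n_B = mass_B / M_B = 30.02 / 45.78 = 0.655745 mol
Limiting reagent: A (smaller), n_limiting = 0.273989 mol
mass_C = n_limiting * M_C = 0.273989 * 104.87
mass_C = 28.73322643 g, rounded to 4 dp:

28.7332 g


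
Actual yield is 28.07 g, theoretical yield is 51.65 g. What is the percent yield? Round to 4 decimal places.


% yield = 100 * actual / theoretical
% yield = 100 * 28.07 / 51.65
% yield = 54.34656341 %, rounded to 4 dp:

54.3466 %


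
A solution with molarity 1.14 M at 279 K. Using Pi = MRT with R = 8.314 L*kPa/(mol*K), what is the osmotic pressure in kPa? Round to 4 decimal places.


Osmotic pressure (van't Hoff): Pi = M*R*T.
RT = 8.314 * 279 = 2319.606
Pi = 1.14 * 2319.606
Pi = 2644.35084 kPa, rounded to 4 dp:

2644.3508 kPa


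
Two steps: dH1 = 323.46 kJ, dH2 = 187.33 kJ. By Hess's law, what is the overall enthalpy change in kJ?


Hess's law: enthalpy is a state function, so add the step enthalpies.
dH_total = dH1 + dH2 = 323.46 + (187.33)
dH_total = 510.79 kJ:

510.79 kJ


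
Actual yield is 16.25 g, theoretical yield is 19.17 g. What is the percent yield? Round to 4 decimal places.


% yield = 100 * actual / theoretical
% yield = 100 * 16.25 / 19.17
% yield = 84.76786646 %, rounded to 4 dp:

84.7679 %


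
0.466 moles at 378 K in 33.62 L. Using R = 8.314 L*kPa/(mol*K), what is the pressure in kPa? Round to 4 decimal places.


PV = nRT, solve for P = nRT / V.
nRT = 0.466 * 8.314 * 378 = 1464.4945
P = 1464.4945 / 33.62
P = 43.56021713 kPa, rounded to 4 dp:

43.5602 kPa


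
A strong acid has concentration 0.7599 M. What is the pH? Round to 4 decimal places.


A strong acid dissociates completely, so [H+] equals the given concentration.
pH = -log10([H+]) = -log10(0.7599)
pH = 0.11924356, rounded to 4 dp:

0.1192


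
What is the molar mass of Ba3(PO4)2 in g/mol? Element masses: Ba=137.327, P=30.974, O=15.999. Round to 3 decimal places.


M = sum(count * atomic_mass) over atoms.
M = 3*137.327 + 2*30.974 + 8*15.999
M = 411.981 + 61.948 + 127.992
M = 601.921 g/mol, rounded to 3 dp:

601.921 g/mol


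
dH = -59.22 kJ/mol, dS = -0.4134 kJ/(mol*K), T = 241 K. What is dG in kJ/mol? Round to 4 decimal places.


Gibbs: dG = dH - T*dS (consistent units, dS already in kJ/(mol*K)).
T*dS = 241 * -0.4134 = -99.6294
dG = -59.22 - (-99.6294)
dG = 40.4094 kJ/mol, rounded to 4 dp:

40.4094 kJ/mol


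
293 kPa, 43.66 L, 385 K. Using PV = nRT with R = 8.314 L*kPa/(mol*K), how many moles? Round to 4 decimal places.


PV = nRT, solve for n = PV / (RT).
PV = 293 * 43.66 = 12792.38
RT = 8.314 * 385 = 3200.89
n = 12792.38 / 3200.89
n = 3.99650722 mol, rounded to 4 dp:

3.9965 mol


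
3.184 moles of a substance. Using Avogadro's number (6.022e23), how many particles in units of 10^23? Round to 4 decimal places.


N = n * NA, then divide by 1e23 for the requested units.
N / 1e23 = n * 6.022
N / 1e23 = 3.184 * 6.022
N / 1e23 = 19.174048, rounded to 4 dp:

19.1740


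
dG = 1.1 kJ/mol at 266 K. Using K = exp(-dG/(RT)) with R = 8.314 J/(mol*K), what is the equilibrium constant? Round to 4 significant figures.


dG is in kJ/mol; multiply by 1000 to match R in J/(mol*K).
RT = 8.314 * 266 = 2211.524 J/mol
exponent = -dG*1000 / (RT) = -(1.1*1000) / 2211.524 = -0.49739456
K = exp(-0.49739456)
K = 0.608113, rounded to 4 significant figures:

0.6081


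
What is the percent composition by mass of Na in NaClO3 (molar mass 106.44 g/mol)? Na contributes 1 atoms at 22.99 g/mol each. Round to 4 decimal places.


pct = 100 * (n_elem * M_elem) / M_total
mass_contribution = 1 * 22.99 = 22.99 g/mol
pct = 100 * 22.99 / 106.44
pct = 21.59902292 %, rounded to 4 dp:

21.5990 %


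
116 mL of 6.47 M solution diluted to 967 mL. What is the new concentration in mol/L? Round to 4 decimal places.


Dilution: M1*V1 = M2*V2, solve for M2.
M2 = M1*V1 / V2
M2 = 6.47 * 116 / 967
M2 = 750.52 / 967
M2 = 0.77613237 mol/L, rounded to 4 dp:

0.7761 mol/L


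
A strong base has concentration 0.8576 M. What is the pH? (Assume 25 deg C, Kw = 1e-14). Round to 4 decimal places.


A strong base dissociates completely, so [OH-] equals the given concentration.
pOH = -log10([OH-]) = -log10(0.8576) = 0.066715
pH = 14 - pOH = 14 - 0.066715
pH = 13.933285, rounded to 4 dp:

13.9333


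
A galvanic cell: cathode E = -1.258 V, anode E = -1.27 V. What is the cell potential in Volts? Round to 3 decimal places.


Standard cell potential: E_cell = E_cathode - E_anode.
E_cell = -1.258 - (-1.27)
E_cell = 0.012 V, rounded to 3 dp:

0.012 V


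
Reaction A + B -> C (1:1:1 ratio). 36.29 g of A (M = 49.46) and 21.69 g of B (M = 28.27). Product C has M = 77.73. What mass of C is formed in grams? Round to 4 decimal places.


Find moles of each reactant; the smaller value is the limiting reagent in a 1:1:1 reaction, so moles_C equals moles of the limiter.
n_A = mass_A / M_A = 36.29 / 49.46 = 0.733724 mol
n_B = mass_B / M_B = 21.69 / 28.27 = 0.767244 mol
Limiting reagent: A (smaller), n_limiting = 0.733724 mol
mass_C = n_limiting * M_C = 0.733724 * 77.73
mass_C = 57.03236652 g, rounded to 4 dp:

57.0324 g


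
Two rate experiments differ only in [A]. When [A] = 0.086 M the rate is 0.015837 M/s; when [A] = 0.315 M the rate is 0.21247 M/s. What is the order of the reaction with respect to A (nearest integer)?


Rate is proportional to [A]^n, so rate2/rate1 = ([A]2/[A]1)^n. Take logs to solve for n.
rate2/rate1 = 0.21247 / 0.015837 = 13.4161
[A]2/[A]1 = 0.315 / 0.086 = 3.6628
n = ln(13.4161) / ln(3.6628) = 2.0
Nearest integer order:

2


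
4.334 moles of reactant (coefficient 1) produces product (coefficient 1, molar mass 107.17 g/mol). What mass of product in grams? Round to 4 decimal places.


Use the coefficient ratio to convert reactant moles to product moles, then multiply by the product's molar mass.
moles_P = moles_R * (coeff_P / coeff_R) = 4.334 * (1/1) = 4.334
mass_P = moles_P * M_P = 4.334 * 107.17
mass_P = 464.47478 g, rounded to 4 dp:

464.4748 g


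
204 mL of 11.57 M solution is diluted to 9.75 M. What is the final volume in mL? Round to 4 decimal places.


Dilution: M1*V1 = M2*V2, solve for V2.
V2 = M1*V1 / M2
V2 = 11.57 * 204 / 9.75
V2 = 2360.28 / 9.75
V2 = 242.08 mL, rounded to 4 dp:

242.0800 mL


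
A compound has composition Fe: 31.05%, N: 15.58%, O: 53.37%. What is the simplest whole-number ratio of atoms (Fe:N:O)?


Assume 100 g of compound, divide each mass% by atomic mass to get moles, then normalize by the smallest to get a raw atom ratio.
Moles per 100 g: Fe: 31.05/55.845 = 0.556, N: 15.58/14.007 = 1.1123, O: 53.37/15.999 = 3.3358
Raw ratio (divide by min = 0.556): Fe: 1.0, N: 2.001, O: 6.0
Multiply by 1 to clear fractions: Fe: 1.0 ~= 1, N: 2.001 ~= 2, O: 6.0 ~= 6
Reduce by GCD to get the simplest whole-number ratio:

1:2:6


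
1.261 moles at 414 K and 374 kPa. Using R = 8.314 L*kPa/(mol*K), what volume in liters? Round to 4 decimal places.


PV = nRT, solve for V = nRT / P.
nRT = 1.261 * 8.314 * 414 = 4340.357
V = 4340.357 / 374
V = 11.60523262 L, rounded to 4 dp:

11.6052 L


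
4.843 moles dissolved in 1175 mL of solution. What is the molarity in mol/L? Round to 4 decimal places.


Convert volume to liters: V_L = V_mL / 1000.
V_L = 1175 / 1000 = 1.175 L
M = n / V_L = 4.843 / 1.175
M = 4.12170213 mol/L, rounded to 4 dp:

4.1217 mol/L


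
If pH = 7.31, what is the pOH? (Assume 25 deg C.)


At 25 deg C, pH + pOH = 14.
pOH = 14 - pH = 14 - 7.31
pOH = 6.69:

6.69


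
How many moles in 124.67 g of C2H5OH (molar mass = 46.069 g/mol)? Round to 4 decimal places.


n = mass / M
n = 124.67 / 46.069
n = 2.70615815 mol, rounded to 4 dp:

2.7062 mol


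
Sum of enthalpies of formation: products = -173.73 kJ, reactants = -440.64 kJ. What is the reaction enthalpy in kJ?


dH_rxn = sum(dH_f products) - sum(dH_f reactants)
dH_rxn = -173.73 - (-440.64)
dH_rxn = 266.91 kJ:

266.91 kJ


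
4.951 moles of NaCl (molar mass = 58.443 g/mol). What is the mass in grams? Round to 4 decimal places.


mass = n * M
mass = 4.951 * 58.443
mass = 289.351293 g, rounded to 4 dp:

289.3513 g


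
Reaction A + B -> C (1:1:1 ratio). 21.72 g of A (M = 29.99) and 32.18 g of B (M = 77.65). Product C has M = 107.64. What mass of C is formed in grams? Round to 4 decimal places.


Find moles of each reactant; the smaller value is the limiting reagent in a 1:1:1 reaction, so moles_C equals moles of the limiter.
n_A = mass_A / M_A = 21.72 / 29.99 = 0.724241 mol
n_B = mass_B / M_B = 32.18 / 77.65 = 0.414424 mol
Limiting reagent: B (smaller), n_limiting = 0.414424 mol
mass_C = n_limiting * M_C = 0.414424 * 107.64
mass_C = 44.60859936 g, rounded to 4 dp:

44.6086 g


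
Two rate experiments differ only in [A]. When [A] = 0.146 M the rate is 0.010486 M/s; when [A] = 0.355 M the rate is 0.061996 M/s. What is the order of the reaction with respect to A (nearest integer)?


Rate is proportional to [A]^n, so rate2/rate1 = ([A]2/[A]1)^n. Take logs to solve for n.
rate2/rate1 = 0.061996 / 0.010486 = 5.9123
[A]2/[A]1 = 0.355 / 0.146 = 2.4315
n = ln(5.9123) / ln(2.4315) = 2.0
Nearest integer order:

2


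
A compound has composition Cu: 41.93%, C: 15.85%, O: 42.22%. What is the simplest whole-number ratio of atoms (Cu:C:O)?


Assume 100 g of compound, divide each mass% by atomic mass to get moles, then normalize by the smallest to get a raw atom ratio.
Moles per 100 g: Cu: 41.93/63.546 = 0.6598, C: 15.85/12.011 = 1.3196, O: 42.22/15.999 = 2.6389
Raw ratio (divide by min = 0.6598): Cu: 1.0, C: 2.0, O: 3.999
Multiply by 1 to clear fractions: Cu: 1.0 ~= 1, C: 2.0 ~= 2, O: 3.999 ~= 4
Reduce by GCD to get the simplest whole-number ratio:

1:2:4


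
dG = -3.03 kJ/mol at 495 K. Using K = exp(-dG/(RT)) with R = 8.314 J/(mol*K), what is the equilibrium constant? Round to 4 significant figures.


dG is in kJ/mol; multiply by 1000 to match R in J/(mol*K).
RT = 8.314 * 495 = 4115.43 J/mol
exponent = -dG*1000 / (RT) = -(-3.03*1000) / 4115.43 = 0.73625356
K = exp(0.73625356)
K = 2.0880979, rounded to 4 significant figures:

2.088


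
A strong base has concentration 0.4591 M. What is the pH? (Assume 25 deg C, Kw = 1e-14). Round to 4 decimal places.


A strong base dissociates completely, so [OH-] equals the given concentration.
pOH = -log10([OH-]) = -log10(0.4591) = 0.338093
pH = 14 - pOH = 14 - 0.338093
pH = 13.661907, rounded to 4 dp:

13.6619


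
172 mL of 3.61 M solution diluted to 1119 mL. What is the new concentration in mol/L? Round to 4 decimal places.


Dilution: M1*V1 = M2*V2, solve for M2.
M2 = M1*V1 / V2
M2 = 3.61 * 172 / 1119
M2 = 620.92 / 1119
M2 = 0.55488829 mol/L, rounded to 4 dp:

0.5549 mol/L


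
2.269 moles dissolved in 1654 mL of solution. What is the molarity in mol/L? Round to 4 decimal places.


Convert volume to liters: V_L = V_mL / 1000.
V_L = 1654 / 1000 = 1.654 L
M = n / V_L = 2.269 / 1.654
M = 1.37182588 mol/L, rounded to 4 dp:

1.3718 mol/L


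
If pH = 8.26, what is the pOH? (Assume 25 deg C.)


At 25 deg C, pH + pOH = 14.
pOH = 14 - pH = 14 - 8.26
pOH = 5.74:

5.74


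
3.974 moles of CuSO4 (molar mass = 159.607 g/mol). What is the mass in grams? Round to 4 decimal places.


mass = n * M
mass = 3.974 * 159.607
mass = 634.278218 g, rounded to 4 dp:

634.2782 g


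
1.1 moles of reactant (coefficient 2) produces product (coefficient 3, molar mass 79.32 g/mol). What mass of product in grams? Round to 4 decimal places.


Use the coefficient ratio to convert reactant moles to product moles, then multiply by the product's molar mass.
moles_P = moles_R * (coeff_P / coeff_R) = 1.1 * (3/2) = 1.65
mass_P = moles_P * M_P = 1.65 * 79.32
mass_P = 130.878 g, rounded to 4 dp:

130.8780 g


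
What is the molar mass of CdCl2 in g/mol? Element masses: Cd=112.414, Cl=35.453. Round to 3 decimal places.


M = sum(count * atomic_mass) over atoms.
M = 1*112.414 + 2*35.453
M = 112.414 + 70.906
M = 183.32 g/mol, rounded to 3 dp:

183.320 g/mol


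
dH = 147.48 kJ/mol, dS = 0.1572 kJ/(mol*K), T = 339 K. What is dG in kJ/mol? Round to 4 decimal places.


Gibbs: dG = dH - T*dS (consistent units, dS already in kJ/(mol*K)).
T*dS = 339 * 0.1572 = 53.2908
dG = 147.48 - (53.2908)
dG = 94.1892 kJ/mol, rounded to 4 dp:

94.1892 kJ/mol


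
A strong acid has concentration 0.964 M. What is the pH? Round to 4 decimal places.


A strong acid dissociates completely, so [H+] equals the given concentration.
pH = -log10([H+]) = -log10(0.964)
pH = 0.01592297, rounded to 4 dp:

0.0159


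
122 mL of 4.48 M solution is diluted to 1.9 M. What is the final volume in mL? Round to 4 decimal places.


Dilution: M1*V1 = M2*V2, solve for V2.
V2 = M1*V1 / M2
V2 = 4.48 * 122 / 1.9
V2 = 546.56 / 1.9
V2 = 287.66315789 mL, rounded to 4 dp:

287.6632 mL


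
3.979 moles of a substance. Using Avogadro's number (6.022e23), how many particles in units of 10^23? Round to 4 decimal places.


N = n * NA, then divide by 1e23 for the requested units.
N / 1e23 = n * 6.022
N / 1e23 = 3.979 * 6.022
N / 1e23 = 23.961538, rounded to 4 dp:

23.9615


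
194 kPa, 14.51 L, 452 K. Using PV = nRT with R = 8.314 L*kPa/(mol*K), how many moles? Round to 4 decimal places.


PV = nRT, solve for n = PV / (RT).
PV = 194 * 14.51 = 2814.94
RT = 8.314 * 452 = 3757.928
n = 2814.94 / 3757.928
n = 0.74906704 mol, rounded to 4 dp:

0.7491 mol


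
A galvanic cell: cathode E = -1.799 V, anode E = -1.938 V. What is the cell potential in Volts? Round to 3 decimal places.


Standard cell potential: E_cell = E_cathode - E_anode.
E_cell = -1.799 - (-1.938)
E_cell = 0.139 V, rounded to 3 dp:

0.139 V


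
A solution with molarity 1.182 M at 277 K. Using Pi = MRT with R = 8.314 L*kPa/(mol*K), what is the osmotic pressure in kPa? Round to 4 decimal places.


Osmotic pressure (van't Hoff): Pi = M*R*T.
RT = 8.314 * 277 = 2302.978
Pi = 1.182 * 2302.978
Pi = 2722.119996 kPa, rounded to 4 dp:

2722.1200 kPa


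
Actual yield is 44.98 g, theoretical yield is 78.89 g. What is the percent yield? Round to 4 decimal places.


% yield = 100 * actual / theoretical
% yield = 100 * 44.98 / 78.89
% yield = 57.01609836 %, rounded to 4 dp:

57.0161 %


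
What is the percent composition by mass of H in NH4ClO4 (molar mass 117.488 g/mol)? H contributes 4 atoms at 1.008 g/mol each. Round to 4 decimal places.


pct = 100 * (n_elem * M_elem) / M_total
mass_contribution = 4 * 1.008 = 4.032 g/mol
pct = 100 * 4.032 / 117.488
pct = 3.43183985 %, rounded to 4 dp:

3.4318 %


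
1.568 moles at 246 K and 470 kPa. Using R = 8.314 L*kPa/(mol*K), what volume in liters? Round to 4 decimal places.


PV = nRT, solve for V = nRT / P.
nRT = 1.568 * 8.314 * 246 = 3206.9426
V = 3206.9426 / 470
V = 6.82328213 L, rounded to 4 dp:

6.8233 L


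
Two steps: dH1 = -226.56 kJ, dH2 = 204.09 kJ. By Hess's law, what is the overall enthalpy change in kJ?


Hess's law: enthalpy is a state function, so add the step enthalpies.
dH_total = dH1 + dH2 = -226.56 + (204.09)
dH_total = -22.47 kJ:

-22.47 kJ


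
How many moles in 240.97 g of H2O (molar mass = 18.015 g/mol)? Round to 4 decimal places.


n = mass / M
n = 240.97 / 18.015
n = 13.37607549 mol, rounded to 4 dp:

13.3761 mol


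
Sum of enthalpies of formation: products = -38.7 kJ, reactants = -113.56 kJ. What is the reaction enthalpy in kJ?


dH_rxn = sum(dH_f products) - sum(dH_f reactants)
dH_rxn = -38.7 - (-113.56)
dH_rxn = 74.86 kJ:

74.86 kJ


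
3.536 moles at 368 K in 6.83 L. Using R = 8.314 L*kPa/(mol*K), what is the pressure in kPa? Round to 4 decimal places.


PV = nRT, solve for P = nRT / V.
nRT = 3.536 * 8.314 * 368 = 10818.5759
P = 10818.5759 / 6.83
P = 1583.9789019 kPa, rounded to 4 dp:

1583.9789 kPa


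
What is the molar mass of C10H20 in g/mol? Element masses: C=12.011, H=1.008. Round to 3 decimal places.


M = sum(count * atomic_mass) over atoms.
M = 10*12.011 + 20*1.008
M = 120.11 + 20.16
M = 140.27 g/mol, rounded to 3 dp:

140.270 g/mol


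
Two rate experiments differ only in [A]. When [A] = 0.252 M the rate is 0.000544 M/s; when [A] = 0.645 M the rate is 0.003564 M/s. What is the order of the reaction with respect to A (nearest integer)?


Rate is proportional to [A]^n, so rate2/rate1 = ([A]2/[A]1)^n. Take logs to solve for n.
rate2/rate1 = 0.003564 / 0.000544 = 6.5515
[A]2/[A]1 = 0.645 / 0.252 = 2.5595
n = ln(6.5515) / ln(2.5595) = 2.0
Nearest integer order:

2


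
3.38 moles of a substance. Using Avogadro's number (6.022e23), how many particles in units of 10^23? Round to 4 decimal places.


N = n * NA, then divide by 1e23 for the requested units.
N / 1e23 = n * 6.022
N / 1e23 = 3.38 * 6.022
N / 1e23 = 20.35436, rounded to 4 dp:

20.3544


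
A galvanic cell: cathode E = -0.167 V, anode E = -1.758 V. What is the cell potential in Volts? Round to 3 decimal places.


Standard cell potential: E_cell = E_cathode - E_anode.
E_cell = -0.167 - (-1.758)
E_cell = 1.591 V, rounded to 3 dp:

1.591 V


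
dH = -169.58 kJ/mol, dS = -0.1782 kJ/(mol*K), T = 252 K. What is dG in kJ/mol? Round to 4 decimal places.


Gibbs: dG = dH - T*dS (consistent units, dS already in kJ/(mol*K)).
T*dS = 252 * -0.1782 = -44.9064
dG = -169.58 - (-44.9064)
dG = -124.6736 kJ/mol, rounded to 4 dp:

-124.6736 kJ/mol


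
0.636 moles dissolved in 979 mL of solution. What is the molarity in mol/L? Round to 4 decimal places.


Convert volume to liters: V_L = V_mL / 1000.
V_L = 979 / 1000 = 0.979 L
M = n / V_L = 0.636 / 0.979
M = 0.64964249 mol/L, rounded to 4 dp:

0.6496 mol/L


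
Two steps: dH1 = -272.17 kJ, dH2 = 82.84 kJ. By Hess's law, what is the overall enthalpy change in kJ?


Hess's law: enthalpy is a state function, so add the step enthalpies.
dH_total = dH1 + dH2 = -272.17 + (82.84)
dH_total = -189.33 kJ:

-189.33 kJ


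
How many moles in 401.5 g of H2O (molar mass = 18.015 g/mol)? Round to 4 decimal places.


n = mass / M
n = 401.5 / 18.015
n = 22.28698307 mol, rounded to 4 dp:

22.2870 mol
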